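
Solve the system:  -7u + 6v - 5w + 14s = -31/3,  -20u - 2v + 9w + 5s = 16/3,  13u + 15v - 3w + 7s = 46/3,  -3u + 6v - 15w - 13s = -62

u = 4/3, v = 0, w = 3, s = 1

Row-reduce the augmented matrix:
R1 ← R1 / (-7).
R2 ← R2 + 20·R1.
R3 ← R3 − 13·R1.
R4 ← R4 + 3·R1.
R2 ← R2 / (-134/7).
R1 ← R1 + 6/7·R2.
R3 ← R3 − 183/7·R2.
R4 ← R4 − 24/7·R2.
R3 ← R3 / (2615/134).
R1 ← R1 + 22/67·R3.
R2 ← R2 + 163/134·R3.
R4 ← R4 + 582/67·R3.
R4 ← R4 / (-83303/2615).
R1 ← R1 + 1783/2615·R4.
R2 ← R2 − 2369/2615·R4.
R3 ← R3 + 1983/2615·R4.
Reading off the reduced rows gives u = 4/3, v = 0, w = 3, s = 1.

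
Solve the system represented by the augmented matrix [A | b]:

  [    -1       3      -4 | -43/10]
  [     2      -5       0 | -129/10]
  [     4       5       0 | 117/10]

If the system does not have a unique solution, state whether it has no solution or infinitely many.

Row-reduce the augmented matrix:
R1 ← R1 / (-1).
R2 ← R2 − 2·R1.
R3 ← R3 − 4·R1.
R1 ← R1 + 3·R2.
R3 ← R3 − 17·R2.
R3 ← R3 / (120).
R1 ← R1 + 20·R3.
R2 ← R2 + 8·R3.
Reading off the reduced rows gives x_1 = -1/5, x_2 = 5/2, x_3 = 3.

x_1 = -1/5, x_2 = 5/2, x_3 = 3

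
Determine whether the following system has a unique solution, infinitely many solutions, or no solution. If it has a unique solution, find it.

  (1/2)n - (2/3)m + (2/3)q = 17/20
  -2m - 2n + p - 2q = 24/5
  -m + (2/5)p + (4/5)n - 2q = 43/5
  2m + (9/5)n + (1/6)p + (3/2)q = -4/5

m = -7/5, n = 5/2, p = 3, q = -2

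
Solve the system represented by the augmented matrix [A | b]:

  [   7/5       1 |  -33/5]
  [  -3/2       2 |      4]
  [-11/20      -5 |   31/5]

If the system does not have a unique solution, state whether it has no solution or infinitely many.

no solution

Row-reduce:
R1 ← R1 / (7/5).
R2 ← R2 + 3/2·R1.
R3 ← R3 + 11/20·R1.
R2 ← R2 / (43/14).
R1 ← R1 − 5/7·R2.
R3 ← R3 + 129/28·R2.
Row 3 reduces to 0 = -1, a contradiction. The system is inconsistent.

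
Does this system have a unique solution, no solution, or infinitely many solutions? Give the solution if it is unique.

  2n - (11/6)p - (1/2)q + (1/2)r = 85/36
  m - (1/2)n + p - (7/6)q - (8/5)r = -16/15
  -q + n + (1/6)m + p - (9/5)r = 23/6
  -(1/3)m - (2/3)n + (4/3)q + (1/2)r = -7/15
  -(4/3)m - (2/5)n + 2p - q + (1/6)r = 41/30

m = -13/5, n = 3/2, p = -1/3, q = 1/2, r = -2

Row-reduce the augmented matrix:
Swap R1 and R2.
R3 ← R3 − 1/6·R1.
R4 ← R4 + 1/3·R1.
R5 ← R5 + 4/3·R1.
R2 ← R2 / (2).
R1 ← R1 + 1/2·R2.
R3 ← R3 − 13/12·R2.
R4 ← R4 + 5/6·R2.
R5 ← R5 + 16/15·R2.
R3 ← R3 / (263/144).
R1 ← R1 − 13/24·R3.
R2 ← R2 + 11/12·R3.
R4 ← R4 + 31/72·R3.
R5 ← R5 − 106/45·R3.
R4 ← R4 / (1444/2367).
R1 ← R1 + 298/263·R4.
R2 ← R2 + 409/789·R4.
R3 ← R3 + 77/263·R4.
R5 ← R5 + 8413/3945·R4.
R5 ← R5 / (-53747/216600).
R1 ← R1 + 10143/7220·R5.
R2 ← R2 + 12537/14440·R5.
R3 ← R3 + 15999/14440·R5.
R4 ← R4 + 1185/2888·R5.
Reading off the reduced rows gives m = -13/5, n = 3/2, p = -1/3, q = 1/2, r = -2.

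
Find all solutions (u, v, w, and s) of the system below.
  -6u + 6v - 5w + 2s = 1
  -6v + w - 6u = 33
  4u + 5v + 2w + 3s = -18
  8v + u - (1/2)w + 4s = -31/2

no solution

Row-reduce:
R1 ← R1 / (-6).
R2 ← R2 + 6·R1.
R3 ← R3 − 4·R1.
R4 ← R4 − 1·R1.
R2 ← R2 / (-12).
R1 ← R1 + 1·R2.
R3 ← R3 − 9·R2.
R4 ← R4 − 9·R2.
R3 ← R3 / (19/6).
R1 ← R1 − 1/3·R3.
R2 ← R2 + 1/2·R3.
R4 ← R4 − 19/6·R3.
Row 4 reduces to 0 = 2, a contradiction. The system is inconsistent.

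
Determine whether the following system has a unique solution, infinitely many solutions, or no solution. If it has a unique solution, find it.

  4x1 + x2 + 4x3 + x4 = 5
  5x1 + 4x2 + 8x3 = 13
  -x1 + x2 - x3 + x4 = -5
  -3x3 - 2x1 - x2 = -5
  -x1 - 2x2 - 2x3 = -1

Row-reduce:
R1 ← R1 / (4).
R2 ← R2 − 5·R1.
R3 ← R3 + 1·R1.
R4 ← R4 + 2·R1.
R5 ← R5 + 1·R1.
R2 ← R2 / (11/4).
R1 ← R1 − 1/4·R2.
R3 ← R3 − 5/4·R2.
R4 ← R4 + 1/2·R2.
R5 ← R5 + 7/4·R2.
R3 ← R3 / (-15/11).
R1 ← R1 − 8/11·R3.
R2 ← R2 − 12/11·R3.
R4 ← R4 + 5/11·R3.
R5 ← R5 − 10/11·R3.
R4 ← R4 / (-1/3).
R1 ← R1 − 4/3·R4.
R2 ← R2 − 1·R4.
R3 ← R3 + 4/3·R4.
R5 ← R5 − 2/3·R4.
Row 5 reduces to 0 = 2, a contradiction. The system is inconsistent.

no solution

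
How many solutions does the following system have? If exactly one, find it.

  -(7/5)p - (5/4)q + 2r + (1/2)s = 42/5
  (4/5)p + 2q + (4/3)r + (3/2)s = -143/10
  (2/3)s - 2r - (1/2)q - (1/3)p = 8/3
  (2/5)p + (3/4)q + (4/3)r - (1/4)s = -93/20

p = -1, q = -6, r = 0, s = -1

Row-reduce the augmented matrix:
R1 ← R1 / (-7/5).
R2 ← R2 − 4/5·R1.
R3 ← R3 + 1/3·R1.
R4 ← R4 − 2/5·R1.
R2 ← R2 / (9/7).
R1 ← R1 − 25/28·R2.
R3 ← R3 + 17/84·R2.
R4 ← R4 − 11/28·R2.
R3 ← R3 / (-169/81).
R1 ← R1 + 85/27·R3.
R2 ← R2 − 52/27·R3.
R4 ← R4 − 31/27·R3.
R4 ← R4 / (-133/676).
R1 ← R1 + 1925/676·R4.
R2 ← R2 − 28/13·R4.
R3 ← R3 + 537/1352·R4.
Reading off the reduced rows gives p = -1, q = -6, r = 0, s = -1.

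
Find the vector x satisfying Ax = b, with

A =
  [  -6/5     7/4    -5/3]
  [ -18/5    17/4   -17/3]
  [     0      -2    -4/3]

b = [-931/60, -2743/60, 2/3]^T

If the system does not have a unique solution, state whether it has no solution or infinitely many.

no solution

Row-reduce:
R1 ← R1 / (-6/5).
R2 ← R2 + 18/5·R1.
R2 ← R2 / (-1).
R1 ← R1 + 35/24·R2.
R3 ← R3 + 2·R2.
Row 3 reduces to 0 = -1, a contradiction. The system is inconsistent.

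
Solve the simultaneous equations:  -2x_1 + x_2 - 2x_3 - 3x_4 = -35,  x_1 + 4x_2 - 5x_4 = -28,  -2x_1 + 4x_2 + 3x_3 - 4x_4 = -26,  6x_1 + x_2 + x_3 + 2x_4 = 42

x_1 = 5, x_2 = -2, x_3 = 4, x_4 = 5

Row-reduce the augmented matrix:
R1 ← R1 / (-2).
R2 ← R2 − 1·R1.
R3 ← R3 + 2·R1.
R4 ← R4 − 6·R1.
R2 ← R2 / (9/2).
R1 ← R1 + 1/2·R2.
R3 ← R3 − 3·R2.
R4 ← R4 − 4·R2.
R3 ← R3 / (17/3).
R1 ← R1 − 8/9·R3.
R2 ← R2 + 2/9·R3.
R4 ← R4 + 37/9·R3.
R4 ← R4 / (61/51).
R1 ← R1 − 13/51·R4.
R2 ← R2 + 67/51·R4.
R3 ← R3 − 10/17·R4.
Reading off the reduced rows gives x_1 = 5, x_2 = -2, x_3 = 4, x_4 = 5.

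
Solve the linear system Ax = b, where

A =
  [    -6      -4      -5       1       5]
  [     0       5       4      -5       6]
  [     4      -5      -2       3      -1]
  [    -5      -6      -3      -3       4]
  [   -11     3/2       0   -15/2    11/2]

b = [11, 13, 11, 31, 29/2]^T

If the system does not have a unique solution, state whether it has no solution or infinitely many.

infinitely many solutions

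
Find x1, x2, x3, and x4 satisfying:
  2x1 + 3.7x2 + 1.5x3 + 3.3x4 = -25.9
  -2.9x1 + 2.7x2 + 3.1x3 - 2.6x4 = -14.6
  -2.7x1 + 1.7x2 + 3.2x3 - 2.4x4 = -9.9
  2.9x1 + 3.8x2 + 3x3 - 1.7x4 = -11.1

Row-reduce the augmented matrix:
R1 ← R1 / (2).
R2 ← R2 + 29/10·R1.
R3 ← R3 + 27/10·R1.
R4 ← R4 − 29/10·R1.
R2 ← R2 / (1613/200).
R1 ← R1 − 37/20·R2.
R3 ← R3 − 1339/200·R2.
R4 ← R4 + 313/200·R2.
R3 ← R3 / (13647/16130).
R1 ← R1 + 742/1613·R3.
R2 ← R2 − 1055/1613·R3.
R4 ← R4 − 14909/8065·R3.
R4 ← R4 / (-449528/68235).
R1 ← R1 − 17467/13647·R4.
R2 ← R2 − 1153/13647·R4.
R3 ← R3 − 3890/13647·R4.
Reading off the reduced rows gives x1 = 2, x2 = -5, x3 = -1, x4 = -3.

x1 = 2, x2 = -5, x3 = -1, x4 = -3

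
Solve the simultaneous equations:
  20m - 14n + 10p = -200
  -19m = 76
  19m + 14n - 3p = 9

m = -4, n = 5, p = -5

Row-reduce the augmented matrix:
R1 ← R1 / (20).
R2 ← R2 + 19·R1.
R3 ← R3 − 19·R1.
R2 ← R2 / (-133/10).
R1 ← R1 + 7/10·R2.
R3 ← R3 − 273/10·R2.
R3 ← R3 / (7).
R2 ← R2 + 5/7·R3.
Reading off the reduced rows gives m = -4, n = 5, p = -5.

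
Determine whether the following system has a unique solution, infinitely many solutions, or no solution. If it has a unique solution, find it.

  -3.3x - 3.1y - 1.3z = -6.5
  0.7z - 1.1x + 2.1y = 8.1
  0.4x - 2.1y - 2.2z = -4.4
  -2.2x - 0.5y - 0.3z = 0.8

Row-reduce the augmented matrix:
R1 ← R1 / (-33/10).
R2 ← R2 + 11/10·R1.
R3 ← R3 − 2/5·R1.
R4 ← R4 + 11/5·R1.
R2 ← R2 / (47/15).
R1 ← R1 − 31/33·R2.
R3 ← R3 + 817/330·R2.
R4 ← R4 − 47/30·R2.
R3 ← R3 / (-7559/5170).
R1 ← R1 − 28/517·R3.
R2 ← R2 − 17/47·R3.
R4 reduces to 0 = 0, so the extra equation is consistent.
Reading off the reduced rows gives x = -1, y = 4, z = -2.

x = -1, y = 4, z = -2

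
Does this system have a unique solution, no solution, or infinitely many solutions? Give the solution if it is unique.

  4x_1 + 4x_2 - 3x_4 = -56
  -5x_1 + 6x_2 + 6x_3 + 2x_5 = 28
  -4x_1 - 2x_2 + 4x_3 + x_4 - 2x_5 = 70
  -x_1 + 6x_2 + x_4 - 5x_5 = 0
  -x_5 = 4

x_1 = -6, x_2 = -5, x_3 = 6, x_4 = 4, x_5 = -4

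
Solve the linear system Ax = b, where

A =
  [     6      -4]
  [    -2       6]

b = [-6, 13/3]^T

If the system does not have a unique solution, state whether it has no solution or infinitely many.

Row-reduce the augmented matrix:
R1 ← R1 / (6).
R2 ← R2 + 2·R1.
R2 ← R2 / (14/3).
R1 ← R1 + 2/3·R2.
Reading off the reduced rows gives x_1 = -2/3, x_2 = 1/2.

x_1 = -2/3, x_2 = 1/2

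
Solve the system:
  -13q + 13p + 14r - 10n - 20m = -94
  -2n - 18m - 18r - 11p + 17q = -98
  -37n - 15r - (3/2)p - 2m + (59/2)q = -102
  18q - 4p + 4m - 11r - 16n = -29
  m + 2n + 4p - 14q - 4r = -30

Row-reduce:
R1 ← R1 / (-20).
R2 ← R2 + 18·R1.
R3 ← R3 + 2·R1.
R4 ← R4 − 4·R1.
R5 ← R5 − 1·R1.
R2 ← R2 / (7).
R1 ← R1 − 1/2·R2.
R3 ← R3 + 36·R2.
R4 ← R4 + 18·R2.
R5 ← R5 − 3/2·R2.
R3 ← R3 / (-4184/35).
R1 ← R1 − 34/35·R3.
R2 ← R2 + 227/70·R3.
R4 ← R4 + 2092/35·R3.
R5 ← R5 − 333/35·R3.
Swap R4 and R5.
R4 ← R4 / (-6905/1046).
R1 ← R1 − 26/523·R4.
R2 ← R2 + 1547/2092·R4.
R3 ← R3 + 1561/1046·R4.
Row 5 reduces to 0 = -3/2, a contradiction. The system is inconsistent.

no solution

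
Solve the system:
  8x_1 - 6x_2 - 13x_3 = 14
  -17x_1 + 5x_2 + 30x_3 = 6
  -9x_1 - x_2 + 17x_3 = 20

Row-reduce:
R1 ← R1 / (8).
R2 ← R2 + 17·R1.
R3 ← R3 + 9·R1.
R2 ← R2 / (-31/4).
R1 ← R1 + 3/4·R2.
R3 ← R3 + 31/4·R2.
Rank is 2 with 3 unknowns, leaving x_3 free.

infinitely many solutions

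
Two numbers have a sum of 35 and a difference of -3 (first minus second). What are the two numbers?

first number: 16, second number: 19

Let x = first number, y = second number.
  x + y = 35
  -y + x = -3
From equation 1: x = 35 − y.
Substitute into equation 2 and solve: y = 19.
Then x = 16.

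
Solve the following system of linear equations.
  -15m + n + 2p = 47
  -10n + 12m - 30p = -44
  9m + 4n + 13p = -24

no solution

Row-reduce:
R1 ← R1 / (-15).
R2 ← R2 − 12·R1.
R3 ← R3 − 9·R1.
R2 ← R2 / (-46/5).
R1 ← R1 + 1/15·R2.
R3 ← R3 − 23/5·R2.
Row 3 reduces to 0 = 1, a contradiction. The system is inconsistent.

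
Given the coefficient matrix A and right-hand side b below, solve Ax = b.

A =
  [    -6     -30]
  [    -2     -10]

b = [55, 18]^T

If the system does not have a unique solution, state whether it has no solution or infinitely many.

Row-reduce:
R1 ← R1 / (-6).
R2 ← R2 + 2·R1.
Row 2 reduces to 0 = -1/3, a contradiction. The system is inconsistent.

no solution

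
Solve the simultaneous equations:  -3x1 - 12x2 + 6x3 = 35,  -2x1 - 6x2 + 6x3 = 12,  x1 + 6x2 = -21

Row-reduce:
R1 ← R1 / (-3).
R2 ← R2 + 2·R1.
R3 ← R3 − 1·R1.
R2 ← R2 / (2).
R1 ← R1 − 4·R2.
R3 ← R3 − 2·R2.
Row 3 reduces to 0 = 2, a contradiction. The system is inconsistent.

no solution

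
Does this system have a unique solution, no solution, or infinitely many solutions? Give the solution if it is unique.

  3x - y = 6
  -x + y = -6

From equation 1: y = -6 + 3·x.
Substitute into equation 2 and solve: x = 0.
Then y = -6.

x = 0, y = -6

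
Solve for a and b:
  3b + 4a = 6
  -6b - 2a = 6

Row-reduce the augmented matrix:
R1 ← R1 / (4).
R2 ← R2 + 2·R1.
R2 ← R2 / (-9/2).
R1 ← R1 − 3/4·R2.
Reading off the reduced rows gives a = 3, b = -2.

a = 3, b = -2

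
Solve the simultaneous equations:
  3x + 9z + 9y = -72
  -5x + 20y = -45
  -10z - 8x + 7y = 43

x = -3, y = -3, z = -4

Row-reduce the augmented matrix:
R1 ← R1 / (3).
R2 ← R2 + 5·R1.
R3 ← R3 + 8·R1.
R2 ← R2 / (35).
R1 ← R1 − 3·R2.
R3 ← R3 − 31·R2.
R3 ← R3 / (5/7).
R1 ← R1 − 12/7·R3.
R2 ← R2 − 3/7·R3.
Reading off the reduced rows gives x = -3, y = -3, z = -4.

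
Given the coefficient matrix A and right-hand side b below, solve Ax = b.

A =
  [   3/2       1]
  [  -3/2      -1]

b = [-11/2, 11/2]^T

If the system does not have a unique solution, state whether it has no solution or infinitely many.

infinitely many solutions

Row-reduce:
R1 ← R1 / (3/2).
R2 ← R2 + 3/2·R1.
Rank is 1 with 2 unknowns, leaving x_2 free.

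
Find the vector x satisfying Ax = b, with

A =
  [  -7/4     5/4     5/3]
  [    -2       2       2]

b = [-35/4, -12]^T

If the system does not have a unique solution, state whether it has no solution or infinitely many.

infinitely many solutions

Row-reduce:
R1 ← R1 / (-7/4).
R2 ← R2 + 2·R1.
R2 ← R2 / (4/7).
R1 ← R1 + 5/7·R2.
Rank is 2 with 3 unknowns, leaving x_3 free.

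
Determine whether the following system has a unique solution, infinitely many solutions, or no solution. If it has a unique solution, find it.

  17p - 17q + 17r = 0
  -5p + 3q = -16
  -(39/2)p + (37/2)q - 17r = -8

Row-reduce:
R1 ← R1 / (17).
R2 ← R2 + 5·R1.
R3 ← R3 + 39/2·R1.
R2 ← R2 / (-2).
R1 ← R1 + 1·R2.
R3 ← R3 + 1·R2.
Rank is 2 with 3 unknowns, leaving r free.

infinitely many solutions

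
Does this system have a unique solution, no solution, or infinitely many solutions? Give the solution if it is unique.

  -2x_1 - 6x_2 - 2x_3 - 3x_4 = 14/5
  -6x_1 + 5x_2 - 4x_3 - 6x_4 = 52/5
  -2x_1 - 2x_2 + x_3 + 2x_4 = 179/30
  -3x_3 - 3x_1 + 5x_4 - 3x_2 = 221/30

Row-reduce the augmented matrix:
R1 ← R1 / (-2).
R2 ← R2 + 6·R1.
R3 ← R3 + 2·R1.
R4 ← R4 + 3·R1.
R2 ← R2 / (23).
R1 ← R1 − 3·R2.
R3 ← R3 − 4·R2.
R4 ← R4 − 6·R2.
R3 ← R3 / (61/23).
R1 ← R1 − 17/23·R3.
R2 ← R2 − 2/23·R3.
R4 ← R4 + 12/23·R3.
R4 ← R4 / (1171/122).
R1 ← R1 + 17/122·R4.
R2 ← R2 + 1/61·R4.
R3 ← R3 − 103/61·R4.
Reading off the reduced rows gives x_1 = -12/5, x_2 = 0, x_3 = 1/2, x_4 = 1/3.

x_1 = -12/5, x_2 = 0, x_3 = 1/2, x_4 = 1/3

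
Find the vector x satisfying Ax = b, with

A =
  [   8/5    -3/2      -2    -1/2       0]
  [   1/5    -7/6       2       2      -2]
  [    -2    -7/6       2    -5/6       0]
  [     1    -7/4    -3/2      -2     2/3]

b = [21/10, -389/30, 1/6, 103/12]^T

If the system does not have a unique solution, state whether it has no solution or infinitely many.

Row-reduce:
R1 ← R1 / (8/5).
R2 ← R2 − 1/5·R1.
R3 ← R3 + 2·R1.
R4 ← R4 − 1·R1.
R2 ← R2 / (-47/48).
R1 ← R1 + 15/16·R2.
R3 ← R3 + 73/24·R2.
R4 ← R4 + 13/16·R2.
R3 ← R3 / (-352/47).
R1 ← R1 + 160/47·R3.
R2 ← R2 + 108/47·R3.
R4 ← R4 + 199/94·R3.
R4 ← R4 / (-2483/2112).
R1 ← R1 − 85/66·R4.
R2 ← R2 − 27/88·R4.
R3 ← R3 − 1109/1056·R4.
Rank is 4 with 5 unknowns, leaving x_5 free.

infinitely many solutions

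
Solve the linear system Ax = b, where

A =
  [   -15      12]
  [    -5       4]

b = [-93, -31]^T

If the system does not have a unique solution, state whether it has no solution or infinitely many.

infinitely many solutions

Row-reduce:
R1 ← R1 / (-15).
R2 ← R2 + 5·R1.
Rank is 1 with 2 unknowns, leaving x_2 free.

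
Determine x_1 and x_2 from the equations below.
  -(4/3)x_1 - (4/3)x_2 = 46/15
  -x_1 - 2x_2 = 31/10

x_1 = -3/2, x_2 = -4/5

From equation 2: x_1 = -31/10 − 2·x_2.
Substitute into equation 1 and solve: x_2 = -4/5.
Then x_1 = -3/2.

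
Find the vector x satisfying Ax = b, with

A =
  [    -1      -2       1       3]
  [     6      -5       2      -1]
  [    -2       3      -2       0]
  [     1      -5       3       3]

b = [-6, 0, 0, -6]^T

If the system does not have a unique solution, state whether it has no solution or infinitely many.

infinitely many solutions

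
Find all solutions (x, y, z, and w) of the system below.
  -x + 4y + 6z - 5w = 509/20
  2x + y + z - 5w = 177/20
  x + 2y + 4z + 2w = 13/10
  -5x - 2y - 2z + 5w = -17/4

Row-reduce the augmented matrix:
R1 ← R1 / (-1).
R2 ← R2 − 2·R1.
R3 ← R3 − 1·R1.
R4 ← R4 + 5·R1.
R2 ← R2 / (9).
R1 ← R1 + 4·R2.
R3 ← R3 − 6·R2.
R4 ← R4 + 22·R2.
R3 ← R3 / (4/3).
R1 ← R1 + 2/9·R3.
R2 ← R2 − 13/9·R3.
R4 ← R4 + 2/9·R3.
R4 ← R4 / (-11/2).
R1 ← R1 + 1/2·R4.
R2 ← R2 + 37/4·R4.
R3 ← R3 − 21/4·R4.
Reading off the reduced rows gives x = -11/5, y = 0, z = 2, w = -9/4.

x = -11/5, y = 0, z = 2, w = -9/4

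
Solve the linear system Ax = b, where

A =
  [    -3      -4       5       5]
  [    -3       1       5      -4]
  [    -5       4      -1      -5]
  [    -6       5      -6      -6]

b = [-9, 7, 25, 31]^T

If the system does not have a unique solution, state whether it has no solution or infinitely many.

Row-reduce the augmented matrix:
R1 ← R1 / (-3).
R2 ← R2 + 3·R1.
R3 ← R3 + 5·R1.
R4 ← R4 + 6·R1.
R2 ← R2 / (5).
R1 ← R1 − 4/3·R2.
R3 ← R3 − 32/3·R2.
R4 ← R4 − 13·R2.
R3 ← R3 / (-28/3).
R1 ← R1 + 5/3·R3.
R4 ← R4 + 16·R3.
R4 ← R4 / (-93/35).
R1 ← R1 + 11/35·R4.
R2 ← R2 + 9/5·R4.
R3 ← R3 + 22/35·R4.
Reading off the reduced rows gives x_1 = -2, x_2 = 5, x_3 = 0, x_4 = 1.

x_1 = -2, x_2 = 5, x_3 = 0, x_4 = 1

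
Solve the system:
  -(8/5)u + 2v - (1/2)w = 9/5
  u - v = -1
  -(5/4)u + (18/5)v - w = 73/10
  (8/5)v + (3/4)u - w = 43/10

Row-reduce:
R1 ← R1 / (-8/5).
R2 ← R2 − 1·R1.
R3 ← R3 + 5/4·R1.
R4 ← R4 − 3/4·R1.
R2 ← R2 / (1/4).
R1 ← R1 + 5/4·R2.
R3 ← R3 − 163/80·R2.
R4 ← R4 − 203/80·R2.
R3 ← R3 / (31/16).
R1 ← R1 + 5/4·R3.
R2 ← R2 + 5/4·R3.
R4 ← R4 − 31/16·R3.
Row 4 reduces to 0 = -1, a contradiction. The system is inconsistent.

no solution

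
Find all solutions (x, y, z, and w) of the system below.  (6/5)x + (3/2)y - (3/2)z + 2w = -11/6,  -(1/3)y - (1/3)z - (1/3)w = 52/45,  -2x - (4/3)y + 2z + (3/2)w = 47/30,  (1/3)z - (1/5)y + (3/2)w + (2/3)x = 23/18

x = 2/3, y = -3, z = -4/5, w = 1/3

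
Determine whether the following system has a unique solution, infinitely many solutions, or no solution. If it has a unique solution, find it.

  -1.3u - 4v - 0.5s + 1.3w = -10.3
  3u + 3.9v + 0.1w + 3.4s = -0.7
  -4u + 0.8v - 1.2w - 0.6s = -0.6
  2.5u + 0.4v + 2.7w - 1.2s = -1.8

Row-reduce the augmented matrix:
R1 ← R1 / (-13/10).
R2 ← R2 − 3·R1.
R3 ← R3 + 4·R1.
R4 ← R4 − 5/2·R1.
R2 ← R2 / (-693/130).
R1 ← R1 − 40/13·R2.
R3 ← R3 − 852/65·R2.
R4 ← R4 + 474/65·R2.
R3 ← R3 / (2798/1155).
R1 ← R1 − 547/693·R3.
R2 ← R2 + 403/693·R3.
R4 ← R4 − 1108/1155·R3.
R4 ← R4 / (-109023/13990).
R1 ← R1 + 1187/2798·R4.
R2 ← R2 − 3161/2798·R4.
R3 ← R3 − 7463/2798·R4.
Reading off the reduced rows gives u = 2, v = 1, w = -4, s = -3.

u = 2, v = 1, w = -4, s = -3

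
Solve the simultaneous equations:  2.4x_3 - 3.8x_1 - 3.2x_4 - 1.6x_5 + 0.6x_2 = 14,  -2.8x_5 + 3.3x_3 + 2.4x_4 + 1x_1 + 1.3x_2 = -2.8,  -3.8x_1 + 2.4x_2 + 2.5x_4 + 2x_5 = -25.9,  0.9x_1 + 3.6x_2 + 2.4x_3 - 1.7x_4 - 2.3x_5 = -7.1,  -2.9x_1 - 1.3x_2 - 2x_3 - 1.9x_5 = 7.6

x_1 = 0, x_2 = -6, x_3 = 2, x_4 = -3, x_5 = -2

Row-reduce the augmented matrix:
R1 ← R1 / (-19/5).
R2 ← R2 − 1·R1.
R3 ← R3 + 19/5·R1.
R4 ← R4 − 9/10·R1.
R5 ← R5 + 29/10·R1.
R2 ← R2 / (277/190).
R1 ← R1 + 3/19·R2.
R3 ← R3 − 9/5·R2.
R4 ← R4 − 711/190·R2.
R5 ← R5 + 167/95·R2.
R3 ← R3 / (-10047/1385).
R1 ← R1 + 57/277·R3.
R2 ← R2 − 747/277·R3.
R4 ← R4 + 19731/2770·R3.
R5 ← R5 − 1259/1385·R3.
R4 ← R4 / (-680851/66980).
R1 ← R1 − 6053/6698·R4.
R2 ← R2 − 16561/6698·R4.
R3 ← R3 + 3487/6698·R4.
R5 ← R5 − 32109/6698·R4.
R5 ← R5 / (-30545559/6808510).
R1 ← R1 + 209231/680851·R5.
R2 ← R2 − 106933/680851·R5.
R3 ← R3 + 646591/680851·R5.
R4 ← R4 − 123994/680851·R5.
Reading off the reduced rows gives x_1 = 0, x_2 = -6, x_3 = 2, x_4 = -3, x_5 = -2.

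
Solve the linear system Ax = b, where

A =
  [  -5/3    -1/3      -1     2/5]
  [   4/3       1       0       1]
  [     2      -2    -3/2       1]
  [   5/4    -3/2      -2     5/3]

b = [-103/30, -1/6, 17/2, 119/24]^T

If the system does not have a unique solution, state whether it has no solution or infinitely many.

x_1 = 5/2, x_2 = -2, x_3 = -2/3, x_4 = -3/2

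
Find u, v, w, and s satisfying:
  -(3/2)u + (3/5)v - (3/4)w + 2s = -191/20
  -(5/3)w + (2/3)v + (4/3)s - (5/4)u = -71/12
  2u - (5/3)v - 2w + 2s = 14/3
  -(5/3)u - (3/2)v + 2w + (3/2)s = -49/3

u = 5, v = 2, w = -1, s = -2

Row-reduce the augmented matrix:
R1 ← R1 / (-3/2).
R2 ← R2 + 5/4·R1.
R3 ← R3 − 2·R1.
R4 ← R4 + 5/3·R1.
R2 ← R2 / (1/6).
R1 ← R1 + 2/5·R2.
R3 ← R3 + 13/15·R2.
R4 ← R4 + 13/6·R2.
R3 ← R3 / (-101/12).
R1 ← R1 + 2·R3.
R2 ← R2 + 25/4·R3.
R4 ← R4 + 257/24·R3.
R4 ← R4 / (-79879/9090).
R1 ← R1 + 4288/1515·R4.
R2 ← R2 + 422/101·R4.
R3 ← R3 + 176/505·R4.
Reading off the reduced rows gives u = 5, v = 2, w = -1, s = -2.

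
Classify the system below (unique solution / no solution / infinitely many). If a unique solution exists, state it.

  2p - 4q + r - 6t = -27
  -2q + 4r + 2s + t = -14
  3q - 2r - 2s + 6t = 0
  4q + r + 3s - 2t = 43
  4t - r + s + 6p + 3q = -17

Row-reduce the augmented matrix:
R1 ← R1 / (2).
R5 ← R5 − 6·R1.
R2 ← R2 / (-2).
R1 ← R1 + 2·R2.
R3 ← R3 − 3·R2.
R4 ← R4 − 4·R2.
R5 ← R5 − 15·R2.
R3 ← R3 / (4).
R1 ← R1 + 7/2·R3.
R2 ← R2 + 2·R3.
R4 ← R4 − 9·R3.
R5 ← R5 − 26·R3.
R4 ← R4 / (19/4).
R1 ← R1 + 9/8·R4.
R2 ← R2 + 1/2·R4.
R3 ← R3 − 1/4·R4.
R5 ← R5 − 19/2·R4.
R5 ← R5 / (29/2).
R1 ← R1 + 109/76·R5.
R2 ← R2 − 28/19·R5.
R3 ← R3 − 105/38·R5.
R4 ← R4 + 135/38·R5.
Reading off the reduced rows gives p = -6, q = 6, r = -3, s = 6, t = -2.

p = -6, q = 6, r = -3, s = 6, t = -2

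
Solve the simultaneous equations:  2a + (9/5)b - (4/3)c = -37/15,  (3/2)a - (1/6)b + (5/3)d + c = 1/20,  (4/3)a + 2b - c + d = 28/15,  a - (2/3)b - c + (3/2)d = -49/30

Row-reduce the augmented matrix:
R1 ← R1 / (2).
R2 ← R2 − 3/2·R1.
R3 ← R3 − 4/3·R1.
R4 ← R4 − 1·R1.
R2 ← R2 / (-91/60).
R1 ← R1 − 9/10·R2.
R3 ← R3 − 4/5·R2.
R4 ← R4 + 47/30·R2.
R3 ← R3 / (773/819).
R1 ← R1 − 142/273·R3.
R2 ← R2 + 120/91·R3.
R4 ← R4 + 655/273·R3.
R4 ← R4 / (21127/4638).
R1 ← R1 + 36/773·R4.
R2 ← R2 − 1180/773·R4.
R3 ← R3 − 1539/773·R4.
Reading off the reduced rows gives a = -5/2, b = 2, c = 4/5, d = 2.

a = -5/2, b = 2, c = 4/5, d = 2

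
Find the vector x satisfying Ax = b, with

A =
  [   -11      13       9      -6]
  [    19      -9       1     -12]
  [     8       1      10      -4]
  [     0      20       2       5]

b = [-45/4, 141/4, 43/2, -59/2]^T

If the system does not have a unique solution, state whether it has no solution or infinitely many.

x_1 = 3/4, x_2 = -3/2, x_3 = 3/2, x_4 = -1/2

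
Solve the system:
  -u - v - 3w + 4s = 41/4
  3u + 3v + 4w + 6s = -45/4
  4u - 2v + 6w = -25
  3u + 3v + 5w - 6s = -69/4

u = -5/4, v = 1, w = -3, s = 1/4

Row-reduce the augmented matrix:
R1 ← R1 / (-1).
R2 ← R2 − 3·R1.
R3 ← R3 − 4·R1.
R4 ← R4 − 3·R1.
Swap R2 and R3.
R2 ← R2 / (-6).
R1 ← R1 − 1·R2.
R3 ← R3 / (-5).
R1 ← R1 − 2·R3.
R2 ← R2 − 1·R3.
R4 ← R4 + 4·R3.
R4 ← R4 / (-42/5).
R1 ← R1 − 88/15·R4.
R2 ← R2 − 14/15·R4.
R3 ← R3 + 18/5·R4.
Reading off the reduced rows gives u = -5/4, v = 1, w = -3, s = 1/4.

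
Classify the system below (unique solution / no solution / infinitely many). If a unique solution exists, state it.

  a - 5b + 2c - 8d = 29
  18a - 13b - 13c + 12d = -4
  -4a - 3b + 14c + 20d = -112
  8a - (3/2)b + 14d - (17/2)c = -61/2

Row-reduce:
R2 ← R2 − 18·R1.
R3 ← R3 + 4·R1.
R4 ← R4 − 8·R1.
R2 ← R2 / (77).
R1 ← R1 + 5·R2.
R3 ← R3 + 23·R2.
R4 ← R4 − 77/2·R2.
R3 ← R3 / (81/11).
R1 ← R1 + 13/11·R3.
R2 ← R2 + 7/11·R3.
Row 4 reduces to 0 = 1/2, a contradiction. The system is inconsistent.

no solution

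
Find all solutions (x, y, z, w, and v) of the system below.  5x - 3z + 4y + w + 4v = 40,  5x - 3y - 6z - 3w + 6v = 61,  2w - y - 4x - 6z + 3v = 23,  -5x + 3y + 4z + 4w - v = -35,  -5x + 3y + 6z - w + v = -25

Row-reduce the augmented matrix:
R1 ← R1 / (5).
R2 ← R2 − 5·R1.
R3 ← R3 + 4·R1.
R4 ← R4 + 5·R1.
R5 ← R5 + 5·R1.
R2 ← R2 / (-7).
R1 ← R1 − 4/5·R2.
R3 ← R3 − 11/5·R2.
R4 ← R4 − 7·R2.
R5 ← R5 − 7·R2.
R3 ← R3 / (-327/35).
R1 ← R1 + 33/35·R3.
R2 ← R2 − 3/7·R3.
R4 ← R4 + 2·R3.
R4 ← R4 / (73/109).
R1 ← R1 + 45/109·R4.
R2 ← R2 − 70/109·R4.
R3 ← R3 + 18/109·R4.
R5 ← R5 + 4·R4.
R5 ← R5 / (6161/219).
R1 ← R1 − 184/73·R5.
R2 ← R2 + 737/219·R5.
R3 ← R3 − 31/219·R5.
R4 ← R4 − 1157/219·R5.
Reading off the reduced rows gives x = 2, y = 1, z = -4, w = -2, v = 4.

x = 2, y = 1, z = -4, w = -2, v = 4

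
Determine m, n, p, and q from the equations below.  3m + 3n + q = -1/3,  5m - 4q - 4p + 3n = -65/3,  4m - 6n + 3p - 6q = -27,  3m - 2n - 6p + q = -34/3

m = -2, n = 1, p = 1, q = 8/3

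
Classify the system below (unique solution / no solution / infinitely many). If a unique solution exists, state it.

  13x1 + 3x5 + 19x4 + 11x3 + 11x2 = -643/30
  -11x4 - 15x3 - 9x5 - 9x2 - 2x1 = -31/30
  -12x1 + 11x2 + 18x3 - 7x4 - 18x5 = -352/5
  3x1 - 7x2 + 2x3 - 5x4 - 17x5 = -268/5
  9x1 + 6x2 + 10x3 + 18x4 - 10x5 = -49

Row-reduce the augmented matrix:
R1 ← R1 / (13).
R2 ← R2 + 2·R1.
R3 ← R3 + 12·R1.
R4 ← R4 − 3·R1.
R5 ← R5 − 9·R1.
R2 ← R2 / (-95/13).
R1 ← R1 − 11/13·R2.
R3 ← R3 − 275/13·R2.
R4 ← R4 + 124/13·R2.
R5 ← R5 + 21/13·R2.
R3 ← R3 / (-197/19).
R1 ← R1 + 66/95·R3.
R2 ← R2 − 173/95·R3.
R4 ← R4 − 1599/95·R3.
R5 ← R5 − 506/95·R3.
R4 ← R4 / (-19394/985).
R1 ← R1 − 1366/985·R4.
R2 ← R2 + 1133/985·R4.
R3 ← R3 − 244/197·R4.
R5 ← R5 − 34/985·R4.
R5 ← R5 / (-299015/9697).
R1 ← R1 + 30157/9697·R5.
R2 ← R2 + 32519/19394·R5.
R3 ← R3 + 6191/9697·R5.
R4 ← R4 − 70325/19394·R5.
Reading off the reduced rows gives x1 = -4/3, x2 = -1/2, x3 = -3/2, x4 = 1/2, x5 = 14/5.

x1 = -4/3, x2 = -1/2, x3 = -3/2, x4 = 1/2, x5 = 14/5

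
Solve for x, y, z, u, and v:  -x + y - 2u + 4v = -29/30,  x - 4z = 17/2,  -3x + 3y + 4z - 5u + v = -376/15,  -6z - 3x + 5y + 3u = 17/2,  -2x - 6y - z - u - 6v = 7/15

Row-reduce the augmented matrix:
R1 ← R1 / (-1).
R2 ← R2 − 1·R1.
R3 ← R3 + 3·R1.
R4 ← R4 + 3·R1.
R5 ← R5 + 2·R1.
R1 ← R1 + 1·R2.
R4 ← R4 − 2·R2.
R5 ← R5 + 8·R2.
R3 ← R3 / (4).
R1 ← R1 + 4·R3.
R2 ← R2 + 4·R3.
R4 ← R4 − 2·R3.
R5 ← R5 + 33·R3.
R4 ← R4 / (25/2).
R1 ← R1 − 1·R4.
R2 ← R2 + 1·R4.
R3 ← R3 − 1/4·R4.
R5 ← R5 + 19/4·R4.
R5 ← R5 / (-3913/50).
R1 ← R1 + 246/25·R5.
R2 ← R2 + 204/25·R5.
R3 ← R3 + 123/50·R5.
R4 ← R4 + 29/25·R5.
Reading off the reduced rows gives x = 1/2, y = -9/5, z = -2, u = 7/3, v = 3/2.

x = 1/2, y = -9/5, z = -2, u = 7/3, v = 3/2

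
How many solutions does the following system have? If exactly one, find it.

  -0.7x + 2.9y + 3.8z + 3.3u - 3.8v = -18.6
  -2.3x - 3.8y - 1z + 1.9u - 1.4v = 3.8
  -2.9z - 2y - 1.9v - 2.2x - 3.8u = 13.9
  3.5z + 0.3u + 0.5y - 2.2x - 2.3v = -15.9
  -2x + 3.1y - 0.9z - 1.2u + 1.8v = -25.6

Row-reduce the augmented matrix:
R1 ← R1 / (-7/10).
R2 ← R2 + 23/10·R1.
R3 ← R3 + 11/5·R1.
R4 ← R4 + 11/5·R1.
R5 ← R5 + 2·R1.
R2 ← R2 / (-933/70).
R1 ← R1 + 29/7·R2.
R3 ← R3 + 389/35·R2.
R4 ← R4 + 603/70·R2.
R5 ← R5 + 363/70·R2.
R3 ← R3 / (-6713/1866).
R1 ← R1 + 1154/933·R3.
R2 ← R2 − 944/933·R3.
R4 ← R4 − 849/3110·R3.
R5 ← R5 + 20247/3110·R3.
R4 ← R4 / (-1611501/335650).
R1 ← R1 − 12547/33565·R4.
R2 ← R2 + 40862/33565·R4.
R3 ← R3 − 62644/33565·R4.
R5 ← R5 − 839339/167825·R4.
R5 ← R5 / (51262087/5371670).
R1 ← R1 − 1023772/537167·R5.
R2 ← R2 + 671888/537167·R5.
R3 ← R3 − 410849/537167·R5.
R4 ← R4 + 284044/537167·R5.
Reading off the reduced rows gives x = 6, y = -4, z = -2, u = -2, v = -3.

x = 6, y = -4, z = -2, u = -2, v = -3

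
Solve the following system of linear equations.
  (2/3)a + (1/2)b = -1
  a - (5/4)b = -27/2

From equation 2: a = -27/2 + 5/4·b.
Substitute into equation 1 and solve: b = 6.
Then a = -6.

a = -6, b = 6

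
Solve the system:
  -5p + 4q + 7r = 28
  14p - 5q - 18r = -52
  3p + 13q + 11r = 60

Row-reduce the augmented matrix:
R1 ← R1 / (-5).
R2 ← R2 − 14·R1.
R3 ← R3 − 3·R1.
R2 ← R2 / (31/5).
R1 ← R1 + 4/5·R2.
R3 ← R3 − 77/5·R2.
R3 ← R3 / (348/31).
R1 ← R1 + 37/31·R3.
R2 ← R2 − 8/31·R3.
Reading off the reduced rows gives p = -1, q = 4, r = 1.

p = -1, q = 4, r = 1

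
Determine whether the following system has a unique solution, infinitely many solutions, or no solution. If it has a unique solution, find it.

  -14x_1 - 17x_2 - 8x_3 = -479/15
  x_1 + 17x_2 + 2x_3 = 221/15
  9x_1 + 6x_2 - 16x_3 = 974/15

Row-reduce the augmented matrix:
R1 ← R1 / (-14).
R2 ← R2 − 1·R1.
R3 ← R3 − 9·R1.
R2 ← R2 / (221/14).
R1 ← R1 − 17/14·R2.
R3 ← R3 + 69/14·R2.
R3 ← R3 / (-4574/221).
R1 ← R1 − 6/13·R3.
R2 ← R2 − 20/221·R3.
Reading off the reduced rows gives x_1 = 12/5, x_2 = 1, x_3 = -7/3.

x_1 = 12/5, x_2 = 1, x_3 = -7/3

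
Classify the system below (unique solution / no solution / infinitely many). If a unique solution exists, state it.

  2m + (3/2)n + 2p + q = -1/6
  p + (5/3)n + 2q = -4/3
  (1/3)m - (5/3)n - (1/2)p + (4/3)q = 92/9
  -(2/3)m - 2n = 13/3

m = 5/2, n = -3, p = -5/3, q = 8/3

Row-reduce the augmented matrix:
R1 ← R1 / (2).
R3 ← R3 − 1/3·R1.
R4 ← R4 + 2/3·R1.
R2 ← R2 / (5/3).
R1 ← R1 − 3/4·R2.
R3 ← R3 + 23/12·R2.
R4 ← R4 + 3/2·R2.
R3 ← R3 / (19/60).
R1 ← R1 − 11/20·R3.
R2 ← R2 − 3/5·R3.
R4 ← R4 − 47/30·R3.
R4 ← R4 / (-856/57).
R1 ← R1 + 122/19·R4.
R2 ← R2 + 102/19·R4.
R3 ← R3 − 208/19·R4.
Reading off the reduced rows gives m = 5/2, n = -3, p = -5/3, q = 8/3.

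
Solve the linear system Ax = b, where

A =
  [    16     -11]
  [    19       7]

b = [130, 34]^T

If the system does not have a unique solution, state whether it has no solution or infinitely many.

Row-reduce the augmented matrix:
R1 ← R1 / (16).
R2 ← R2 − 19·R1.
R2 ← R2 / (321/16).
R1 ← R1 + 11/16·R2.
Reading off the reduced rows gives x_1 = 4, x_2 = -6.

x_1 = 4, x_2 = -6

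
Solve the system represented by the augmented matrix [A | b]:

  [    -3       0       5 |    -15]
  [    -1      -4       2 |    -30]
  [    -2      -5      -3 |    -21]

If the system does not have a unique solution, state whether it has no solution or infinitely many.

x_1 = 0, x_2 = 6, x_3 = -3

Row-reduce the augmented matrix:
R1 ← R1 / (-3).
R2 ← R2 + 1·R1.
R3 ← R3 + 2·R1.
R2 ← R2 / (-4).
R3 ← R3 + 5·R2.
R3 ← R3 / (-27/4).
R1 ← R1 + 5/3·R3.
R2 ← R2 + 1/12·R3.
Reading off the reduced rows gives x_1 = 0, x_2 = 6, x_3 = -3.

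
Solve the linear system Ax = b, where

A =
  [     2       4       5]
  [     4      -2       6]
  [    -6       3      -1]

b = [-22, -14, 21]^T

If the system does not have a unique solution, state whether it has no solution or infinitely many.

Row-reduce the augmented matrix:
R1 ← R1 / (2).
R2 ← R2 − 4·R1.
R3 ← R3 + 6·R1.
R2 ← R2 / (-10).
R1 ← R1 − 2·R2.
R3 ← R3 − 15·R2.
R3 ← R3 / (8).
R1 ← R1 − 17/10·R3.
R2 ← R2 − 2/5·R3.
Reading off the reduced rows gives x_1 = -5, x_2 = -3, x_3 = 0.

x_1 = -5, x_2 = -3, x_3 = 0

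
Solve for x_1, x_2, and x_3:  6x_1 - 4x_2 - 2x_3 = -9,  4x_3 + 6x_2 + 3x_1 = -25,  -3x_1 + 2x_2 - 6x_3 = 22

Row-reduce the augmented matrix:
R1 ← R1 / (6).
R2 ← R2 − 3·R1.
R3 ← R3 + 3·R1.
R2 ← R2 / (8).
R1 ← R1 + 2/3·R2.
R3 ← R3 / (-7).
R1 ← R1 − 1/12·R3.
R2 ← R2 − 5/8·R3.
Reading off the reduced rows gives x_1 = -3, x_2 = -1, x_3 = -5/2.

x_1 = -3, x_2 = -1, x_3 = -5/2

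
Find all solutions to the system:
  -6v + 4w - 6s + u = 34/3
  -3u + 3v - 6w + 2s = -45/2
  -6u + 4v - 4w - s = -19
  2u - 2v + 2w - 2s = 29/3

u = 7/3, v = 3/2, w = 3, s = -1

Row-reduce the augmented matrix:
R2 ← R2 + 3·R1.
R3 ← R3 + 6·R1.
R4 ← R4 − 2·R1.
R2 ← R2 / (-15).
R1 ← R1 + 6·R2.
R3 ← R3 + 32·R2.
R4 ← R4 − 10·R2.
R3 ← R3 / (36/5).
R1 ← R1 − 8/5·R3.
R2 ← R2 + 2/5·R3.
R4 ← R4 + 2·R3.
R4 ← R4 / (-79/54).
R1 ← R1 − 28/27·R4.
R2 ← R2 − 49/54·R4.
R3 ← R3 + 43/108·R4.
Reading off the reduced rows gives u = 7/3, v = 3/2, w = 3, s = -1.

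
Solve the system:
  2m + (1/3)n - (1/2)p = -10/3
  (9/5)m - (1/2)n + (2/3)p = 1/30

Row-reduce:
R1 ← R1 / (2).
R2 ← R2 − 9/5·R1.
R2 ← R2 / (-4/5).
R1 ← R1 − 1/6·R2.
Rank is 2 with 3 unknowns, leaving p free.

infinitely many solutions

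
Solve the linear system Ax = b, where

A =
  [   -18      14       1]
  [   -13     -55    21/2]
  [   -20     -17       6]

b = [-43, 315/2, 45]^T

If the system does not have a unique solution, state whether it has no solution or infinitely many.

no solution

Row-reduce:
R1 ← R1 / (-18).
R2 ← R2 + 13·R1.
R3 ← R3 + 20·R1.
R2 ← R2 / (-586/9).
R1 ← R1 + 7/9·R2.
R3 ← R3 + 293/9·R2.
Row 3 reduces to 0 = -3/2, a contradiction. The system is inconsistent.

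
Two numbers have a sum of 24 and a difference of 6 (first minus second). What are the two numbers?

Let x = first number, y = second number.
  x + y = 24
  x - y = 6
From equation 1: x = 24 − y.
Substitute into equation 2 and solve: y = 9.
Then x = 15.

first number: 15, second number: 9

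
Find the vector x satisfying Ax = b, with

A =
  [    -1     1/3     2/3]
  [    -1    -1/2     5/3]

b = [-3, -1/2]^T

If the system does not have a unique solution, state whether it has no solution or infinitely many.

Row-reduce:
R1 ← R1 / (-1).
R2 ← R2 + 1·R1.
R2 ← R2 / (-5/6).
R1 ← R1 + 1/3·R2.
Rank is 2 with 3 unknowns, leaving x_3 free.

infinitely many solutions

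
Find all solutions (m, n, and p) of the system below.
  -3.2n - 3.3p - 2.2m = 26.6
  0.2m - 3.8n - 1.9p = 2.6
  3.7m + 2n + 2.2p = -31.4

m = -6, n = 2, p = -6

Row-reduce the augmented matrix:
R1 ← R1 / (-11/5).
R2 ← R2 − 1/5·R1.
R3 ← R3 − 37/10·R1.
R2 ← R2 / (-45/11).
R1 ← R1 − 16/11·R2.
R3 ← R3 + 186/55·R2.
R3 ← R3 / (-2297/1500).
R1 ← R1 − 323/450·R3.
R2 ← R2 − 121/225·R3.
Reading off the reduced rows gives m = -6, n = 2, p = -6.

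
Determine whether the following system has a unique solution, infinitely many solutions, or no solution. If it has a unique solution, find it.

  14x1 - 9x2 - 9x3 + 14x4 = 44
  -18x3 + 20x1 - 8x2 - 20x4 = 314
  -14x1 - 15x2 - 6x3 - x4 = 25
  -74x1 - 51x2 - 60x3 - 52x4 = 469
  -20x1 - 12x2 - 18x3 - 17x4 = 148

Row-reduce the augmented matrix:
R1 ← R1 / (14).
R2 ← R2 − 20·R1.
R3 ← R3 + 14·R1.
R4 ← R4 + 74·R1.
R5 ← R5 + 20·R1.
R2 ← R2 / (34/7).
R1 ← R1 + 9/14·R2.
R3 ← R3 + 24·R2.
R4 ← R4 + 690/7·R2.
R5 ← R5 + 174/7·R2.
R3 ← R3 / (-687/17).
R1 ← R1 + 45/34·R3.
R2 ← R2 + 18/17·R3.
R4 ← R4 + 3603/17·R3.
R5 ← R5 + 972/17·R3.
R4 ← R4 / (40905/229).
R1 ← R1 − 803/458·R4.
R2 ← R2 + 778/229·R4.
R3 ← R3 − 3139/687·R4.
R5 ← R5 − 13635/229·R4.
R5 reduces to 0 = 0, so the extra equation is consistent.
Reading off the reduced rows gives x1 = 4, x2 = -3, x3 = -5, x4 = -6.

x1 = 4, x2 = -3, x3 = -5, x4 = -6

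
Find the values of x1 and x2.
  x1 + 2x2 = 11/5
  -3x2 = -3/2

Row-reduce the augmented matrix:
R2 ← R2 / (-3).
R1 ← R1 − 2·R2.
Reading off the reduced rows gives x1 = 6/5, x2 = 1/2.

x1 = 6/5, x2 = 1/2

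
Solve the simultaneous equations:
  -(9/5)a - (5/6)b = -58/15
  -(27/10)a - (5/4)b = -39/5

no solution

Row-reduce:
R1 ← R1 / (-9/5).
R2 ← R2 + 27/10·R1.
Row 2 reduces to 0 = -2, a contradiction. The system is inconsistent.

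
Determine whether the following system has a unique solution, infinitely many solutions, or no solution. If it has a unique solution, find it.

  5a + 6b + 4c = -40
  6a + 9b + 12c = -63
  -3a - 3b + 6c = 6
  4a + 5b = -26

Row-reduce:
R1 ← R1 / (5).
R2 ← R2 − 6·R1.
R3 ← R3 + 3·R1.
R4 ← R4 − 4·R1.
R2 ← R2 / (9/5).
R1 ← R1 − 6/5·R2.
R3 ← R3 − 3/5·R2.
R4 ← R4 − 1/5·R2.
R3 ← R3 / (6).
R1 ← R1 + 4·R3.
R2 ← R2 − 4·R3.
R4 ← R4 + 4·R3.
Row 4 reduces to 0 = -1, a contradiction. The system is inconsistent.

no solution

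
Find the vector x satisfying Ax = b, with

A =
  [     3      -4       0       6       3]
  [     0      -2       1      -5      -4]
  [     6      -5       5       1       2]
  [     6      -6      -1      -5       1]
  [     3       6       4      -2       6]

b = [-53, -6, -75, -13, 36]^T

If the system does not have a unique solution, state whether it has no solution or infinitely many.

Row-reduce the augmented matrix:
R1 ← R1 / (3).
R3 ← R3 − 6·R1.
R4 ← R4 − 6·R1.
R5 ← R5 − 3·R1.
R2 ← R2 / (-2).
R1 ← R1 + 4/3·R2.
R3 ← R3 − 3·R2.
R4 ← R4 − 2·R2.
R5 ← R5 − 10·R2.
R3 ← R3 / (13/2).
R1 ← R1 + 2/3·R3.
R2 ← R2 + 1/2·R3.
R5 ← R5 − 9·R3.
R4 ← R4 / (-22).
R1 ← R1 − 134/39·R4.
R2 ← R2 − 14/13·R4.
R3 ← R3 + 37/13·R4.
R5 ← R5 + 96/13·R4.
R5 ← R5 / (-19/143).
R1 ← R1 − 530/429·R5.
R2 ← R2 − 113/143·R5.
R3 ← R3 + 107/286·R5.
R4 ← R4 − 9/22·R5.
Reading off the reduced rows gives x_1 = -4, x_2 = 5, x_3 = -6, x_4 = -6, x_5 = 5.

x_1 = -4, x_2 = 5, x_3 = -6, x_4 = -6, x_5 = 5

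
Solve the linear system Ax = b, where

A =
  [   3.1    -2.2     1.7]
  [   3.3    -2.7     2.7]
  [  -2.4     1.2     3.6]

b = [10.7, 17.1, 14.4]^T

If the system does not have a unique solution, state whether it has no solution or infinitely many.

x_1 = -3, x_2 = -6, x_3 = 4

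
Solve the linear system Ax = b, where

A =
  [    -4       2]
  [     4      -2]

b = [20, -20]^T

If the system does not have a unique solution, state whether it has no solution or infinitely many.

infinitely many solutions

Row-reduce:
R1 ← R1 / (-4).
R2 ← R2 − 4·R1.
Rank is 1 with 2 unknowns, leaving x_2 free.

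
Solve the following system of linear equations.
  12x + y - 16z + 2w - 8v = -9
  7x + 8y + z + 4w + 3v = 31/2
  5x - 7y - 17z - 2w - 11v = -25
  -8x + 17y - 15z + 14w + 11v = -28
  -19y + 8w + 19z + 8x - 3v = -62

Row-reduce:
R1 ← R1 / (12).
R2 ← R2 − 7·R1.
R3 ← R3 − 5·R1.
R4 ← R4 + 8·R1.
R5 ← R5 − 8·R1.
R2 ← R2 / (89/12).
R1 ← R1 − 1/12·R2.
R3 ← R3 + 89/12·R2.
R4 ← R4 − 53/3·R2.
R5 ← R5 + 59/3·R2.
Swap R3 and R4.
R3 ← R3 / (-4475/89).
R1 ← R1 + 129/89·R3.
R2 ← R2 − 124/89·R3.
R5 ← R5 − 5079/89·R3.
Swap R4 and R5.
R4 ← R4 / (107054/4475).
R1 ← R1 + 504/4475·R4.
R2 ← R2 − 2774/4475·R4.
R3 ← R3 + 764/4475·R4.
Row 5 reduces to 0 = -1/2, a contradiction. The system is inconsistent.

no solution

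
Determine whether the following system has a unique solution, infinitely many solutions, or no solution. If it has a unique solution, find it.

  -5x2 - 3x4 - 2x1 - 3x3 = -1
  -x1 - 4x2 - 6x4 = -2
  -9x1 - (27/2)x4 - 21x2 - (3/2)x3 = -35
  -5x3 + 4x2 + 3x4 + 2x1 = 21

Row-reduce:
R1 ← R1 / (-2).
R2 ← R2 + 1·R1.
R3 ← R3 + 9·R1.
R4 ← R4 − 2·R1.
R2 ← R2 / (-3/2).
R1 ← R1 − 5/2·R2.
R3 ← R3 − 3/2·R2.
R4 ← R4 + 1·R2.
R3 ← R3 / (27/2).
R1 ← R1 − 4·R3.
R2 ← R2 + 1·R3.
R4 ← R4 + 9·R3.
Row 4 reduces to 0 = -1/3, a contradiction. The system is inconsistent.

no solution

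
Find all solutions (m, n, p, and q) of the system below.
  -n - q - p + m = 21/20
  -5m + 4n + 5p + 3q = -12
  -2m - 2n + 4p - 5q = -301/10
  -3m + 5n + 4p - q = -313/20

m = 14/5, n = 3/4, p = -2, q = 3

Row-reduce the augmented matrix:
R2 ← R2 + 5·R1.
R3 ← R3 + 2·R1.
R4 ← R4 + 3·R1.
R2 ← R2 / (-1).
R1 ← R1 + 1·R2.
R3 ← R3 + 4·R2.
R4 ← R4 − 2·R2.
R3 ← R3 / (2).
R1 ← R1 + 1·R3.
R4 ← R4 − 1·R3.
R4 ← R4 / (-17/2).
R1 ← R1 − 3/2·R4.
R2 ← R2 − 2·R4.
R3 ← R3 − 1/2·R4.
Reading off the reduced rows gives m = 14/5, n = 3/4, p = -2, q = 3.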